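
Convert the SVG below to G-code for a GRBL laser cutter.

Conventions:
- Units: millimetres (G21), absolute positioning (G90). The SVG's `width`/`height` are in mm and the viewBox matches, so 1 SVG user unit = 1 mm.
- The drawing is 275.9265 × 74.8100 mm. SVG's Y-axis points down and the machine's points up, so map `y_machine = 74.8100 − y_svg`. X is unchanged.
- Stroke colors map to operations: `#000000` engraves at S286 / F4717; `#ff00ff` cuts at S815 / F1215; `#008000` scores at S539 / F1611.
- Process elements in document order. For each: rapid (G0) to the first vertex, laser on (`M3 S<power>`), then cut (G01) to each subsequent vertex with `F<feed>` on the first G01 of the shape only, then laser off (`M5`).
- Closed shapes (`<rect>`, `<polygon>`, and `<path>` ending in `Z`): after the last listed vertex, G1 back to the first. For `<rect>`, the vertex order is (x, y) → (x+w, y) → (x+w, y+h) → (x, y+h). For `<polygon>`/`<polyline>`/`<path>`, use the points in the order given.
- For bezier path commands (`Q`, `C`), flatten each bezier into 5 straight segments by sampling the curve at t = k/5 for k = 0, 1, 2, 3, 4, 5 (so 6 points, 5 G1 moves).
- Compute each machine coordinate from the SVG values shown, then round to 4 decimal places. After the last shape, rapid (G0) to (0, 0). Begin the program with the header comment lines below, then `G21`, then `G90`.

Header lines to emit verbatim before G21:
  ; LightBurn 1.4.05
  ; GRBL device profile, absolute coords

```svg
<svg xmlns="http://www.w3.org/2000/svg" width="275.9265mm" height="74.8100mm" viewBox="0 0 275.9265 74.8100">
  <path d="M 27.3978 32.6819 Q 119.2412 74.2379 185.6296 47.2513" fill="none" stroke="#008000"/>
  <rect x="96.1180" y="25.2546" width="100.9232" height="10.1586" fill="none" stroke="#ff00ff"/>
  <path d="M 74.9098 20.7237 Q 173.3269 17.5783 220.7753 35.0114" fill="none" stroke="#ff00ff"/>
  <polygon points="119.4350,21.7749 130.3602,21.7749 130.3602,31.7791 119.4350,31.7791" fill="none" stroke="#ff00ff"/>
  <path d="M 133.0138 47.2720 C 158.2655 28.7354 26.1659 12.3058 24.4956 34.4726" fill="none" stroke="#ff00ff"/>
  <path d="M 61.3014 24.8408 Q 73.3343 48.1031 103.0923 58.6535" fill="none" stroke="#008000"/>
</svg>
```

; LightBurn 1.4.05
; GRBL device profile, absolute coords
G21
G90
G0 X27.3978 Y42.1281
M3 S539
G01 X63.1170 Y28.2474 F1611
G01 X96.7997 Y19.8501
G01 X128.4461 Y16.9362
G01 X158.0560 Y19.5058
G01 X185.6296 Y27.5587
M5
G0 X96.1180 Y49.5554
M3 S815
G01 X197.0412 Y49.5554 F1215
G01 X197.0412 Y39.3968
G01 X96.1180 Y39.3968
G01 X96.1180 Y49.5554
M5
G0 X74.9098 Y54.0863
M3 S815
G01 X112.2379 Y54.5213 F1215
G01 X145.4885 Y53.3101
G01 X174.6616 Y50.4525
G01 X199.7572 Y45.9487
G01 X220.7753 Y39.7986
M5
G0 X119.4350 Y53.0351
M3 S815
G01 X130.3602 Y53.0351 F1215
G01 X130.3602 Y43.0309
G01 X119.4350 Y43.0309
G01 X119.4350 Y53.0351
M5
G0 X133.0138 Y27.5380
M3 S815
G01 X131.5849 Y38.1152 F1215
G01 X106.2052 Y46.4352
G01 X70.6881 Y50.7466
G01 X38.8471 Y49.2978
G01 X24.4956 Y40.3374
M5
G0 X61.3014 Y49.9692
M3 S539
G01 X66.8236 Y41.1728 F1611
G01 X73.7637 Y33.3933
G01 X82.1219 Y26.6307
G01 X91.8981 Y20.8851
G01 X103.0923 Y16.1565
M5
G0 X0.0000 Y0.0000

viewBox `0 0 275.9265 74.8100` with mm width/height → 1 unit = 1 mm. Flip: y_m = 74.8100 − y_svg.

**Shape 1** — `<path>` quadratic bezier, stroke `#008000` → score (S539, F1611). Control points (SVG): P0=(27.3978,32.6819), P1=(119.2412,74.2379), P2=(185.6296,47.2513); sampled at t=k/5. Machine vertices: (27.3978,42.1281) → (63.1170,28.2474) → (96.7997,19.8501) → (128.4461,16.9362) → (158.0560,19.5058) → (185.6296,27.5587). Open path.

**Shape 2** — `<rect>` rectangle, stroke `#ff00ff` → cut (S815, F1215). Machine vertices: (96.1180,49.5554) → (197.0412,49.5554) → (197.0412,39.3968) → (96.1180,39.3968) → (96.1180,49.5554). Closed: final G1 returns to the first vertex.

**Shape 3** — `<path>` quadratic bezier, stroke `#ff00ff` → cut (S815, F1215). Control points (SVG): P0=(74.9098,20.7237), P1=(173.3269,17.5783), P2=(220.7753,35.0114); sampled at t=k/5. Machine vertices: (74.9098,54.0863) → (112.2379,54.5213) → (145.4885,53.3101) → (174.6616,50.4525) → (199.7572,45.9487) → (220.7753,39.7986). Open path.

**Shape 4** — `<polygon>` rectangle, stroke `#ff00ff` → cut (S815, F1215). Machine vertices: (119.4350,53.0351) → (130.3602,53.0351) → (130.3602,43.0309) → (119.4350,43.0309) → (119.4350,53.0351). Closed: final G1 returns to the first vertex.

**Shape 5** — `<path>` cubic bezier, stroke `#ff00ff` → cut (S815, F1215). Control points (SVG): P0=(133.0138,47.2720), P1=(158.2655,28.7354), P2=(26.1659,12.3058), P3=(24.4956,34.4726); sampled at t=k/5. Machine vertices: (133.0138,27.5380) → (131.5849,38.1152) → (106.2052,46.4352) → (70.6881,50.7466) → (38.8471,49.2978) → (24.4956,40.3374). Open path.

**Shape 6** — `<path>` quadratic bezier, stroke `#008000` → score (S539, F1611). Control points (SVG): P0=(61.3014,24.8408), P1=(73.3343,48.1031), P2=(103.0923,58.6535); sampled at t=k/5. Machine vertices: (61.3014,49.9692) → (66.8236,41.1728) → (73.7637,33.3933) → (82.1219,26.6307) → (91.8981,20.8851) → (103.0923,16.1565). Open path.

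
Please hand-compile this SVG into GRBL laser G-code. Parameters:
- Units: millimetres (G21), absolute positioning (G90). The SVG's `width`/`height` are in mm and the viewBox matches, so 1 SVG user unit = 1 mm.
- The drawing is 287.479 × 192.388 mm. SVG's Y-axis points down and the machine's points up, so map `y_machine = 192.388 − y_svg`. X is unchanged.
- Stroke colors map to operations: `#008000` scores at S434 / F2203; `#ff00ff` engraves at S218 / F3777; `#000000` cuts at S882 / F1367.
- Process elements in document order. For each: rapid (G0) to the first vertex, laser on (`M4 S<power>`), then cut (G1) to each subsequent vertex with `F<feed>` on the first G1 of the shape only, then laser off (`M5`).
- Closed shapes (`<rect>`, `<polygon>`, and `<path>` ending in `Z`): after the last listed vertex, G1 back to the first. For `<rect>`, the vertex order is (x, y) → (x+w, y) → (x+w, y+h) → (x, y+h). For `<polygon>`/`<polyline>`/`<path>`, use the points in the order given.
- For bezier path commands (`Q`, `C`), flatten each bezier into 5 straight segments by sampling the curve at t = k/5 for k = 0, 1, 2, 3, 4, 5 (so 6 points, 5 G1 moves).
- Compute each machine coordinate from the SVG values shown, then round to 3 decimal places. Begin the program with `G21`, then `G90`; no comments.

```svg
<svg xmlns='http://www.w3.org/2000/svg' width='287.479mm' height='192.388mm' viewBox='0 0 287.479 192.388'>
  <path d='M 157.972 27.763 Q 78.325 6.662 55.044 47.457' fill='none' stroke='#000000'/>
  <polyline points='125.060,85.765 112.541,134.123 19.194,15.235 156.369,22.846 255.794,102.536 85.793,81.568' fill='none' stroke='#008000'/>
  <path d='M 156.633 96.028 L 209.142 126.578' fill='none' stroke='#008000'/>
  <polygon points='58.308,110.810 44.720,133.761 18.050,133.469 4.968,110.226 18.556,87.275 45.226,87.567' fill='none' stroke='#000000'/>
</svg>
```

G21
G90
G0 X157.972 Y164.625
M4 S882
G1 X128.368 Y170.590 F1367
G1 X103.273 Y171.602
G1 X82.687 Y167.664
G1 X66.611 Y158.773
G1 X55.044 Y144.931
M5
G0 X125.060 Y106.623
M4 S434
G1 X112.541 Y58.265 F2203
G1 X19.194 Y177.153
G1 X156.369 Y169.542
G1 X255.794 Y89.852
G1 X85.793 Y110.820
M5
G0 X156.633 Y96.360
M4 S434
G1 X209.142 Y65.810 F2203
M5
G0 X58.308 Y81.578
M4 S882
G1 X44.720 Y58.627 F1367
G1 X18.050 Y58.919
G1 X4.968 Y82.162
G1 X18.556 Y105.113
G1 X45.226 Y104.821
G1 X58.308 Y81.578
M5

1 u = 1 mm; y_m = 192.388 − y.

[1] `<path>` quadratic bezier, #000000→cut S882 F1367: (157.972,164.625) → (128.368,170.590) → (103.273,171.602) → (82.687,167.664) → (66.611,158.773) → (55.044,144.931)

[2] `<polyline>` open polyline, #008000→score S434 F2203: (125.060,106.623) → (112.541,58.265) → (19.194,177.153) → (156.369,169.542) → (255.794,89.852) → (85.793,110.820)

[3] `<path>` line segment, #008000→score S434 F2203: (156.633,96.360) → (209.142,65.810)

[4] `<polygon>` regular polygon, #000000→cut S882 F1367: (58.308,81.578) → (44.720,58.627) → (18.050,58.919) → (4.968,82.162) → (18.556,105.113) → (45.226,104.821) → (58.308,81.578) (closed)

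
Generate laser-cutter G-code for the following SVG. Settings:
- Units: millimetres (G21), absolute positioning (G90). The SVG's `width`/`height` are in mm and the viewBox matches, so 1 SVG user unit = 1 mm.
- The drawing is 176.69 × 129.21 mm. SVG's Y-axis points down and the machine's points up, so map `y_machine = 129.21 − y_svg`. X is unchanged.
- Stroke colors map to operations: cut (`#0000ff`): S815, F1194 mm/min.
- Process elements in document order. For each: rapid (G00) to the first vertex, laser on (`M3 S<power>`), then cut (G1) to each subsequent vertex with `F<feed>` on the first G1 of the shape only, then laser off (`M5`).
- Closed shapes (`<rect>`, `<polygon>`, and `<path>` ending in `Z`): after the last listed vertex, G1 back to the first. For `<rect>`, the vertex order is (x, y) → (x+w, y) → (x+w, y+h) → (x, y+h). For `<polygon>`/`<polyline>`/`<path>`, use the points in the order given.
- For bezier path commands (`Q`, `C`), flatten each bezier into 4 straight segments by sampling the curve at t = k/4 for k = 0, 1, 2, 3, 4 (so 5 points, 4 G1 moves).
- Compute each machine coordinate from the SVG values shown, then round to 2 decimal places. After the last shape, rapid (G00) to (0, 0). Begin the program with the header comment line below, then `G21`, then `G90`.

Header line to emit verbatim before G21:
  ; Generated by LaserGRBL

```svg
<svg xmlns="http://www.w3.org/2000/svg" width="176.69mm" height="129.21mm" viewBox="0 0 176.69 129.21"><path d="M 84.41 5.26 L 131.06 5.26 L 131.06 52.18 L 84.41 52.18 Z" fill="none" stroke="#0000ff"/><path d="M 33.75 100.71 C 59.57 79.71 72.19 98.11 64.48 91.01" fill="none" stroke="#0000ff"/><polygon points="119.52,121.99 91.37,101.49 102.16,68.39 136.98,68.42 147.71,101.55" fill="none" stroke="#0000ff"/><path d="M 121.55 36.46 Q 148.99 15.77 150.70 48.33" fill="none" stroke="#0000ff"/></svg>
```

viewBox `0 0 176.69 129.21` with mm width/height → 1 unit = 1 mm. Flip: y_m = 129.21 − y_svg.

**Shape 1** — `<path>` rectangle, stroke `#0000ff` → cut (S815, F1194). Machine vertices: (84.41,123.95) → (131.06,123.95) → (131.06,77.03) → (84.41,77.03) → (84.41,123.95). Closed: final G1 returns to the first vertex.

**Shape 2** — `<path>` cubic bezier, stroke `#0000ff` → cut (S815, F1194). Control points (SVG): P0=(33.75,100.71), P1=(59.57,79.71), P2=(72.19,98.11), P3=(64.48,91.01); sampled at t=k/4. Machine vertices: (33.75,28.50) → (50.53,37.88) → (61.69,38.56) → (66.56,36.64) → (64.48,38.20). Open path.

**Shape 3** — `<polygon>` regular polygon, stroke `#0000ff` → cut (S815, F1194). Machine vertices: (119.52,7.22) → (91.37,27.72) → (102.16,60.82) → (136.98,60.79) → (147.71,27.66) → (119.52,7.22). Closed: final G1 returns to the first vertex.

**Shape 4** — `<path>` quadratic bezier, stroke `#0000ff` → cut (S815, F1194). Control points (SVG): P0=(121.55,36.46), P1=(148.99,15.77), P2=(150.70,48.33); sampled at t=k/4. Machine vertices: (121.55,92.75) → (133.66,99.77) → (142.56,100.13) → (148.24,93.83) → (150.70,80.88). Open path.

; Generated by LaserGRBL
G21
G90
G00 X84.41 Y123.95
M3 S815
G1 X131.06 Y123.95 F1194
G1 X131.06 Y77.03
G1 X84.41 Y77.03
G1 X84.41 Y123.95
M5
G00 X33.75 Y28.50
M3 S815
G1 X50.53 Y37.88 F1194
G1 X61.69 Y38.56
G1 X66.56 Y36.64
G1 X64.48 Y38.20
M5
G00 X119.52 Y7.22
M3 S815
G1 X91.37 Y27.72 F1194
G1 X102.16 Y60.82
G1 X136.98 Y60.79
G1 X147.71 Y27.66
G1 X119.52 Y7.22
M5
G00 X121.55 Y92.75
M3 S815
G1 X133.66 Y99.77 F1194
G1 X142.56 Y100.13
G1 X148.24 Y93.83
G1 X150.70 Y80.88
M5
G00 X0.00 Y0.00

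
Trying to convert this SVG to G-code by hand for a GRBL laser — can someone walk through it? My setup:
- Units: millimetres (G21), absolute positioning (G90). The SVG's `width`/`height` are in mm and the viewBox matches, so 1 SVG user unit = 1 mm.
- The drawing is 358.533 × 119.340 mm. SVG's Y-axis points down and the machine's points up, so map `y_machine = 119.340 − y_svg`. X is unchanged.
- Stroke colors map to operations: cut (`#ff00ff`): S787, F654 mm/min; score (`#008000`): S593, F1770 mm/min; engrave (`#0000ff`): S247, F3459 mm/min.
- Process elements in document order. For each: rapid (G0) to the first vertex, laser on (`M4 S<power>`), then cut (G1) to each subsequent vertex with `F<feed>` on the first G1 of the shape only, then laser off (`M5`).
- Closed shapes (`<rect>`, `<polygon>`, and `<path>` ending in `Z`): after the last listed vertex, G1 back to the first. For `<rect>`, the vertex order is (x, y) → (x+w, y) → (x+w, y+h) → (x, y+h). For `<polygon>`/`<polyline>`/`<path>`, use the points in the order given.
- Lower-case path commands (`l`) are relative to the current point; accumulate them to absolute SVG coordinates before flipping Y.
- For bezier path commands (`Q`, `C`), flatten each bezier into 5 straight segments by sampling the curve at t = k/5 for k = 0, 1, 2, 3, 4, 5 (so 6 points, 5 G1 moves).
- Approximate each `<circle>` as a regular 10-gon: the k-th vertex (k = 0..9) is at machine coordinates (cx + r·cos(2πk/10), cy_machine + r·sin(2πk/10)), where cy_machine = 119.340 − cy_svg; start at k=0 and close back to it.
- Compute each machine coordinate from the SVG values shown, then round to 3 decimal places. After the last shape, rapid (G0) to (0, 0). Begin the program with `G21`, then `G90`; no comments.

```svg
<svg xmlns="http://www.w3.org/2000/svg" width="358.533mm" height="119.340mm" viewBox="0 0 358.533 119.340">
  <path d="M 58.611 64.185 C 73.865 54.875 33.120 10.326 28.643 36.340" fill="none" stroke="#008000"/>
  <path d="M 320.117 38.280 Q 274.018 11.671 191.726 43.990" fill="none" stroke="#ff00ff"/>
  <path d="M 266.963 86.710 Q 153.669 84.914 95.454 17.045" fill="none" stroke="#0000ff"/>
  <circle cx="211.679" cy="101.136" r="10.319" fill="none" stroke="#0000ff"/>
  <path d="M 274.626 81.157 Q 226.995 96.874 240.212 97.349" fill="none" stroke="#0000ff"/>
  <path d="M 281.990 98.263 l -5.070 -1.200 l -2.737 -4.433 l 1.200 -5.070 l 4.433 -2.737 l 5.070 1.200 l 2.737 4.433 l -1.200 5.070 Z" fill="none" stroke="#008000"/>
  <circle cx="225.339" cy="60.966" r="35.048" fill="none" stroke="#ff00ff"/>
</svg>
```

G21
G90
G0 X58.611 Y55.155
M4 S593
G1 X61.782 Y64.123 F1770
G1 X55.941 Y76.470
G1 X45.519 Y87.118
G1 X34.943 Y90.987
G1 X28.643 Y83.000
M5
G0 X320.117 Y81.060
M4 S787
G1 X300.230 Y89.346 F654
G1 X277.447 Y92.919
G1 X251.769 Y91.777
G1 X223.195 Y85.920
G1 X191.726 Y75.350
M5
G0 X266.963 Y32.630
M4 S247
G1 X223.849 Y35.991 F3459
G1 X185.140 Y44.638
G1 X150.839 Y58.571
G1 X120.943 Y77.790
G1 X95.454 Y102.295
M5
G0 X221.998 Y18.204
M4 S247
G1 X220.027 Y24.269 F3459
G1 X214.868 Y28.018
G1 X208.490 Y28.018
G1 X203.331 Y24.269
G1 X201.360 Y18.204
G1 X203.331 Y12.139
G1 X208.490 Y8.390
G1 X214.868 Y8.390
G1 X220.027 Y12.139
G1 X221.998 Y18.204
M5
G0 X274.626 Y38.183
M4 S247
G1 X258.008 Y32.506 F3459
G1 X246.257 Y28.048
G1 X239.374 Y24.810
G1 X237.359 Y22.791
G1 X240.212 Y21.991
M5
G0 X281.990 Y21.077
M4 S593
G1 X276.920 Y22.277 F1770
G1 X274.183 Y26.710
G1 X275.383 Y31.780
G1 X279.816 Y34.517
G1 X284.886 Y33.317
G1 X287.623 Y28.884
G1 X286.423 Y23.814
G1 X281.990 Y21.077
M5
G0 X260.387 Y58.374
M4 S787
G1 X253.693 Y78.975 F654
G1 X236.169 Y91.707
G1 X214.509 Y91.707
G1 X196.985 Y78.975
G1 X190.291 Y58.374
G1 X196.985 Y37.773
G1 X214.509 Y25.041
G1 X236.169 Y25.041
G1 X253.693 Y37.773
G1 X260.387 Y58.374
M5
G0 X0.000 Y0.000

1 u = 1 mm; y_m = 119.340 − y.

[1] `<path>` cubic bezier, #008000→score S593 F1770: (58.611,55.155) → (61.782,64.123) → (55.941,76.470) → (45.519,87.118) → (34.943,90.987) → (28.643,83.000)

[2] `<path>` quadratic bezier, #ff00ff→cut S787 F654: (320.117,81.060) → (300.230,89.346) → (277.447,92.919) → (251.769,91.777) → (223.195,85.920) → (191.726,75.350)

[3] `<path>` quadratic bezier, #0000ff→engrave S247 F3459: (266.963,32.630) → (223.849,35.991) → (185.140,44.638) → (150.839,58.571) → (120.943,77.790) → (95.454,102.295)

[4] `<circle>` circle, #0000ff→engrave S247 F3459: (221.998,18.204) → (220.027,24.269) → (214.868,28.018) → (208.490,28.018) → (203.331,24.269) → (201.360,18.204) → (203.331,12.139) → (208.490,8.390) → (214.868,8.390) → (220.027,12.139) → (221.998,18.204) (closed)

[5] `<path>` quadratic bezier, #0000ff→engrave S247 F3459: (274.626,38.183) → (258.008,32.506) → (246.257,28.048) → (239.374,24.810) → (237.359,22.791) → (240.212,21.991)

[6] `<path>` regular polygon, #008000→score S593 F1770: (281.990,21.077) → (276.920,22.277) → (274.183,26.710) → (275.383,31.780) → (279.816,34.517) → (284.886,33.317) → (287.623,28.884) → (286.423,23.814) → (281.990,21.077) (closed)

[7] `<circle>` circle, #ff00ff→cut S787 F654: (260.387,58.374) → (253.693,78.975) → (236.169,91.707) → (214.509,91.707) → (196.985,78.975) → (190.291,58.374) → (196.985,37.773) → (214.509,25.041) → (236.169,25.041) → (253.693,37.773) → (260.387,58.374) (closed)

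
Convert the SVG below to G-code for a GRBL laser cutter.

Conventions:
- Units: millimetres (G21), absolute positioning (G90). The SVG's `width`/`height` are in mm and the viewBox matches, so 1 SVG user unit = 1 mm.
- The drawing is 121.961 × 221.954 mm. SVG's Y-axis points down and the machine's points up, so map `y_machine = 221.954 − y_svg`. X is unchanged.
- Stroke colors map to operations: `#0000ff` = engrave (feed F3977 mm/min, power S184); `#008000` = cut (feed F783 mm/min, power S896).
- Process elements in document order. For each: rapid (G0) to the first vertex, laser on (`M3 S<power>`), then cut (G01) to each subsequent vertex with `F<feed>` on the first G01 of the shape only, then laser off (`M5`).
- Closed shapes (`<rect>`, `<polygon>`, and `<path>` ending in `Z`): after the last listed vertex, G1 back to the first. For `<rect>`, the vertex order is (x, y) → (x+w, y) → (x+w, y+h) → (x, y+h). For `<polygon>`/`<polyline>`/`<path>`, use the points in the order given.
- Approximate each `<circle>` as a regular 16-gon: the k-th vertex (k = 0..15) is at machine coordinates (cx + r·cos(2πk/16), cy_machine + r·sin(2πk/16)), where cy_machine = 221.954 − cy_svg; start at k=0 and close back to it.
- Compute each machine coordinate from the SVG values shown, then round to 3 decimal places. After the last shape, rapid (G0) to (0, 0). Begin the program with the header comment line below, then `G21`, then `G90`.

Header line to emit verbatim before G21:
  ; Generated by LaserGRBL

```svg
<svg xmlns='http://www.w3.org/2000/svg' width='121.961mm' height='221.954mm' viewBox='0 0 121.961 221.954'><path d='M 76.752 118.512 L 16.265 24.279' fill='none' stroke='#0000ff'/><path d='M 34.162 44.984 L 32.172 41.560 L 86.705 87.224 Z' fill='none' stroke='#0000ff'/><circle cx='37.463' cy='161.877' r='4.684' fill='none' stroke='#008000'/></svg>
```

; Generated by LaserGRBL
G21
G90
G0 X76.752 Y103.442
M3 S184
G01 X16.265 Y197.675 F3977
M5
G0 X34.162 Y176.970
M3 S184
G01 X32.172 Y180.394 F3977
G01 X86.705 Y134.730
G01 X34.162 Y176.970
M5
G0 X42.147 Y60.077
M3 S896
G01 X41.790 Y61.869 F783
G01 X40.775 Y63.389
G01 X39.255 Y64.404
G01 X37.463 Y64.761
G01 X35.671 Y64.404
G01 X34.151 Y63.389
G01 X33.136 Y61.869
G01 X32.779 Y60.077
G01 X33.136 Y58.285
G01 X34.151 Y56.765
G01 X35.671 Y55.750
G01 X37.463 Y55.393
G01 X39.255 Y55.750
G01 X40.775 Y56.765
G01 X41.790 Y58.285
G01 X42.147 Y60.077
M5
G0 X0.000 Y0.000

Since the viewBox matches the mm dimensions, user units are millimetres directly. The only transform is the Y-flip y_m = 221.954 − y_svg.

Shape 1 is a line segment drawn with `<path>`. Its stroke #0000ff means engrave at S184, F3977. After flipping Y the toolpath is (76.752,103.442) → (16.265,197.675).

Shape 2 is a closed polygon drawn with `<path>`. Its stroke #0000ff means engrave at S184, F3977. After flipping Y the toolpath is (34.162,176.970) → (32.172,180.394) → (86.705,134.730) → (34.162,176.970), returning to the start.

Shape 3 is a circle drawn with `<circle>`. Its stroke #008000 means cut at S896, F783. After flipping Y the toolpath is (42.147,60.077) → (41.790,61.869) → (40.775,63.389) → (39.255,64.404) → (37.463,64.761) → (35.671,64.404) → (34.151,63.389) → (33.136,61.869) → (32.779,60.077) → (33.136,58.285) → (34.151,56.765) → (35.671,55.750) → (37.463,55.393) → (39.255,55.750) → (40.775,56.765) → (41.790,58.285) → (42.147,60.077), returning to the start.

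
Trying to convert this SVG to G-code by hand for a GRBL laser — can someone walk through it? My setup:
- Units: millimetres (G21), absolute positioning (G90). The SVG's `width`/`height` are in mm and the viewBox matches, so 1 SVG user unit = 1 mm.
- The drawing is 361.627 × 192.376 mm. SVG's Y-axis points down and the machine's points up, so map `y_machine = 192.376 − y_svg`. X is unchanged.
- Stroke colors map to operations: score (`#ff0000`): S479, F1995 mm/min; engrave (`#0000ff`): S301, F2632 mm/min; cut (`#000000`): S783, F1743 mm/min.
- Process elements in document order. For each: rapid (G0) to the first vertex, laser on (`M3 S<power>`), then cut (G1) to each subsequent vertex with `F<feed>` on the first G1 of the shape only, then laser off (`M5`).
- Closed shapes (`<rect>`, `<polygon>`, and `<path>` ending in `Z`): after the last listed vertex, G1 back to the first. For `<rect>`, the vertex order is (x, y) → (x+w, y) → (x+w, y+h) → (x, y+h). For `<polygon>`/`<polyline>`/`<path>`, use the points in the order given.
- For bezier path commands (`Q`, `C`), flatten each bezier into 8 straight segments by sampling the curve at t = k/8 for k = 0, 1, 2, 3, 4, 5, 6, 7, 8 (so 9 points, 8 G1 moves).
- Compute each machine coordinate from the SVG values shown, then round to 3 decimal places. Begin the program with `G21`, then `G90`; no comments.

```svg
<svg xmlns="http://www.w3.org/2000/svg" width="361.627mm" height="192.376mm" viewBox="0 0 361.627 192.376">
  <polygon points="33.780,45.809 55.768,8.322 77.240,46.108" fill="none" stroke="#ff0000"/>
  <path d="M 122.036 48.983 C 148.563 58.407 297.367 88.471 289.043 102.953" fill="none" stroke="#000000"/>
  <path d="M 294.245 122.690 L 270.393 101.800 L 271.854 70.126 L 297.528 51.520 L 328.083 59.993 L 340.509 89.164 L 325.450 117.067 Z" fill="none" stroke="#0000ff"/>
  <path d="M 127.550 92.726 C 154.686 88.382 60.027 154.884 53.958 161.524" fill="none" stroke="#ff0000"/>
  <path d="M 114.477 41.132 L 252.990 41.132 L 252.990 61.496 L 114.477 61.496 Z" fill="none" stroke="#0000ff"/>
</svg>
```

G21
G90
G0 X33.780 Y146.567
M3 S479
G1 X55.768 Y184.054 F1995
G1 X77.240 Y146.268
G1 X33.780 Y146.567
M5
G0 X122.036 Y143.393
M3 S783
G1 X137.170 Y138.962 F1743
G1 X160.492 Y133.021
G1 X188.730 Y125.994
G1 X218.609 Y118.305
G1 X246.853 Y110.379
G1 X270.190 Y102.640
G1 X285.345 Y95.513
G1 X289.043 Y89.423
M5
G0 X294.245 Y69.686
M3 S301
G1 X270.393 Y90.576 F2632
G1 X271.854 Y122.250
G1 X297.528 Y140.856
G1 X328.083 Y132.383
G1 X340.509 Y103.212
G1 X325.450 Y75.309
G1 X294.245 Y69.686
M5
G0 X127.550 Y99.650
M3 S479
G1 X132.428 Y98.213 F1995
G1 X128.353 Y91.667
G1 X117.790 Y81.542
G1 X103.206 Y69.370
G1 X87.065 Y56.683
G1 X71.833 Y45.014
G1 X59.976 Y35.893
G1 X53.958 Y30.852
M5
G0 X114.477 Y151.244
M3 S301
G1 X252.990 Y151.244 F2632
G1 X252.990 Y130.880
G1 X114.477 Y130.880
G1 X114.477 Y151.244
M5

Since the viewBox matches the mm dimensions, user units are millimetres directly. The only transform is the Y-flip y_m = 192.376 − y_svg.

Shape 1 is a regular polygon drawn with `<polygon>`. Its stroke #ff0000 means score at S479, F1995. After flipping Y the toolpath is (33.780,146.567) → (55.768,184.054) → (77.240,146.268) → (33.780,146.567), returning to the start.

Shape 2 is a cubic bezier drawn with `<path>`. Its stroke #000000 means cut at S783, F1743. After flipping Y the toolpath is (122.036,143.393) → (137.170,138.962) → (160.492,133.021) → (188.730,125.994) → (218.609,118.305) → (246.853,110.379) → (270.190,102.640) → (285.345,95.513) → (289.043,89.423).

Shape 3 is a regular polygon drawn with `<path>`. Its stroke #0000ff means engrave at S301, F2632. After flipping Y the toolpath is (294.245,69.686) → (270.393,90.576) → (271.854,122.250) → (297.528,140.856) → (328.083,132.383) → (340.509,103.212) → (325.450,75.309) → (294.245,69.686), returning to the start.

Shape 4 is a cubic bezier drawn with `<path>`. Its stroke #ff0000 means score at S479, F1995. After flipping Y the toolpath is (127.550,99.650) → (132.428,98.213) → (128.353,91.667) → (117.790,81.542) → (103.206,69.370) → (87.065,56.683) → (71.833,45.014) → (59.976,35.893) → (53.958,30.852).

Shape 5 is a rectangle drawn with `<path>`. Its stroke #0000ff means engrave at S301, F2632. After flipping Y the toolpath is (114.477,151.244) → (252.990,151.244) → (252.990,130.880) → (114.477,130.880) → (114.477,151.244), returning to the start.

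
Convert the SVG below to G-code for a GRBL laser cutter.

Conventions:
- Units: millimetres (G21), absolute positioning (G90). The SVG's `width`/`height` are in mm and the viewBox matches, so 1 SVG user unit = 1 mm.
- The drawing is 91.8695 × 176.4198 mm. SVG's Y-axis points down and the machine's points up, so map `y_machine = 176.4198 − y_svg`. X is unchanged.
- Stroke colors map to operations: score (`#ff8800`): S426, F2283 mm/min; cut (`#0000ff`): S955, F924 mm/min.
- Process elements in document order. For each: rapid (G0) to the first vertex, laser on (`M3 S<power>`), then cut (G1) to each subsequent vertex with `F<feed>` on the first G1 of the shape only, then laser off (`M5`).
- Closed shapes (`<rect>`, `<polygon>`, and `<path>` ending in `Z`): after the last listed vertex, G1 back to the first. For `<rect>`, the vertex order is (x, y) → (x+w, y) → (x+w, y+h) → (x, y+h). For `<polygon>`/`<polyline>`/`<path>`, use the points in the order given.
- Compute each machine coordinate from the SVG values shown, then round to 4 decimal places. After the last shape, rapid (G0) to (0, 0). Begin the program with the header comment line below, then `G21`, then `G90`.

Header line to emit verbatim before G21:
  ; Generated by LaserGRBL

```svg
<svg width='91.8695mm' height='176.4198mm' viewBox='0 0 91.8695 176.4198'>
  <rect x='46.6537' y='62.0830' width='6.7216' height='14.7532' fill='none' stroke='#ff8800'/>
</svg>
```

; Generated by LaserGRBL
G21
G90
G0 X46.6537 Y114.3368
M3 S426
G1 X53.3753 Y114.3368 F2283
G1 X53.3753 Y99.5836
G1 X46.6537 Y99.5836
G1 X46.6537 Y114.3368
M5
G0 X0.0000 Y0.0000

1 u = 1 mm; y_m = 176.4198 − y.

[1] `<rect>` rectangle, #ff8800→score S426 F2283: (46.6537,114.3368) → (53.3753,114.3368) → (53.3753,99.5836) → (46.6537,99.5836) → (46.6537,114.3368) (closed)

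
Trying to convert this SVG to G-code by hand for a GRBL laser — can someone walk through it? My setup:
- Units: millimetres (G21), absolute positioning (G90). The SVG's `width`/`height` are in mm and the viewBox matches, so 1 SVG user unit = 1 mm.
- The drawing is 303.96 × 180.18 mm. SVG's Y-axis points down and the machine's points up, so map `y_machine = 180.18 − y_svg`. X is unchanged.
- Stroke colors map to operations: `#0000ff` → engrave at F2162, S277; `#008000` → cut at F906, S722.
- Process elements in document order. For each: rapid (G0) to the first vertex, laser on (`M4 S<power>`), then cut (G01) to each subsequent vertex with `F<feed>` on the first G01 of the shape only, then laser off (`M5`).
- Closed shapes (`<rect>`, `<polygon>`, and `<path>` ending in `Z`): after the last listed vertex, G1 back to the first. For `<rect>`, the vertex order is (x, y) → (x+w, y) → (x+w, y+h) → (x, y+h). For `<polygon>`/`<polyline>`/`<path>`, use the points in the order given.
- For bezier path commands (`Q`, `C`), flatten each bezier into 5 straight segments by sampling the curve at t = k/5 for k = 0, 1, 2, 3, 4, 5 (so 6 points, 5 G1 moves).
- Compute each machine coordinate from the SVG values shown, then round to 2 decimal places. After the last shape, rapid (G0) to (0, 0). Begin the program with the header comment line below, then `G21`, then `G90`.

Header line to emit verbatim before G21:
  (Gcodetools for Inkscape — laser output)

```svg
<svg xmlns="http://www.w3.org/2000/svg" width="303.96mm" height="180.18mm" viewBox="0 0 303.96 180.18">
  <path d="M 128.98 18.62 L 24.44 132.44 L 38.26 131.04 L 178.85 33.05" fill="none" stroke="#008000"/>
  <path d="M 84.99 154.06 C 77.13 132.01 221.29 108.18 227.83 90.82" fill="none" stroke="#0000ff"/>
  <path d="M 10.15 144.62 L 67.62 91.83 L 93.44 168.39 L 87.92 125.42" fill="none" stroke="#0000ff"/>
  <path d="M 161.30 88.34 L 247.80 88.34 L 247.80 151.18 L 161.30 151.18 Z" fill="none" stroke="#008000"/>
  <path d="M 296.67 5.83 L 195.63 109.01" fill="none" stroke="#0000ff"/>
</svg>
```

(Gcodetools for Inkscape — laser output)
G21
G90
G0 X128.98 Y161.56
M4 S722
G01 X24.44 Y47.74 F906
G01 X38.26 Y49.14
G01 X178.85 Y147.13
M5
G0 X84.99 Y26.12
M4 S277
G01 X96.20 Y39.50 F2162
G01 X129.99 Y52.91
G01 X172.46 Y65.95
G01 X209.71 Y78.23
G01 X227.83 Y89.36
M5
G0 X10.15 Y35.56
M4 S277
G01 X67.62 Y88.35 F2162
G01 X93.44 Y11.79
G01 X87.92 Y54.76
M5
G0 X161.30 Y91.84
M4 S722
G01 X247.80 Y91.84 F906
G01 X247.80 Y29.00
G01 X161.30 Y29.00
G01 X161.30 Y91.84
M5
G0 X296.67 Y174.35
M4 S277
G01 X195.63 Y71.17 F2162
M5
G0 X0.00 Y0.00

1 u = 1 mm; y_m = 180.18 − y.

[1] `<path>` open polyline, #008000→cut S722 F906: (128.98,161.56) → (24.44,47.74) → (38.26,49.14) → (178.85,147.13)

[2] `<path>` cubic bezier, #0000ff→engrave S277 F2162: (84.99,26.12) → (96.20,39.50) → (129.99,52.91) → (172.46,65.95) → (209.71,78.23) → (227.83,89.36)

[3] `<path>` open polyline, #0000ff→engrave S277 F2162: (10.15,35.56) → (67.62,88.35) → (93.44,11.79) → (87.92,54.76)

[4] `<path>` rectangle, #008000→cut S722 F906: (161.30,91.84) → (247.80,91.84) → (247.80,29.00) → (161.30,29.00) → (161.30,91.84) (closed)

[5] `<path>` line segment, #0000ff→engrave S277 F2162: (296.67,174.35) → (195.63,71.17)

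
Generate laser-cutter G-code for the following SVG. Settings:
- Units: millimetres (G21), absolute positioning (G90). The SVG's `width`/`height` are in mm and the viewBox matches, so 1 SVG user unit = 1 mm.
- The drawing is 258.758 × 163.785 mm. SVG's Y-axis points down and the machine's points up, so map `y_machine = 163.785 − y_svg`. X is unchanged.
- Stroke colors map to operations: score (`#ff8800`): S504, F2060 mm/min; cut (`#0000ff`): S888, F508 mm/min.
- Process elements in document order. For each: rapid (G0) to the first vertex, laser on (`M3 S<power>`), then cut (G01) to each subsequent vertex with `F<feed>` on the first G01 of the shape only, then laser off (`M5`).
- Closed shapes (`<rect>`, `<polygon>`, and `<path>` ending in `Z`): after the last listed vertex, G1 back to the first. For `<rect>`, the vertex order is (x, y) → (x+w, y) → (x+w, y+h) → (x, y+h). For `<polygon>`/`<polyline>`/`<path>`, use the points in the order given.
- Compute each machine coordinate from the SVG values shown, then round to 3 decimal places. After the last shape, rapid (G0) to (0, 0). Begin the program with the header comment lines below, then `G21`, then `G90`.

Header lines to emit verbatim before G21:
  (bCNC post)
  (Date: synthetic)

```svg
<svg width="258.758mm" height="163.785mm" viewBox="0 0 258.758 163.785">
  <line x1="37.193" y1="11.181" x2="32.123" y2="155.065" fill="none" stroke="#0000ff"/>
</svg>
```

(bCNC post)
(Date: synthetic)
G21
G90
G0 X37.193 Y152.604
M3 S888
G01 X32.123 Y8.720 F508
M5
G0 X0.000 Y0.000

1 u = 1 mm; y_m = 163.785 − y.

[1] `<line>` line segment, #0000ff→cut S888 F508: (37.193,152.604) → (32.123,8.720)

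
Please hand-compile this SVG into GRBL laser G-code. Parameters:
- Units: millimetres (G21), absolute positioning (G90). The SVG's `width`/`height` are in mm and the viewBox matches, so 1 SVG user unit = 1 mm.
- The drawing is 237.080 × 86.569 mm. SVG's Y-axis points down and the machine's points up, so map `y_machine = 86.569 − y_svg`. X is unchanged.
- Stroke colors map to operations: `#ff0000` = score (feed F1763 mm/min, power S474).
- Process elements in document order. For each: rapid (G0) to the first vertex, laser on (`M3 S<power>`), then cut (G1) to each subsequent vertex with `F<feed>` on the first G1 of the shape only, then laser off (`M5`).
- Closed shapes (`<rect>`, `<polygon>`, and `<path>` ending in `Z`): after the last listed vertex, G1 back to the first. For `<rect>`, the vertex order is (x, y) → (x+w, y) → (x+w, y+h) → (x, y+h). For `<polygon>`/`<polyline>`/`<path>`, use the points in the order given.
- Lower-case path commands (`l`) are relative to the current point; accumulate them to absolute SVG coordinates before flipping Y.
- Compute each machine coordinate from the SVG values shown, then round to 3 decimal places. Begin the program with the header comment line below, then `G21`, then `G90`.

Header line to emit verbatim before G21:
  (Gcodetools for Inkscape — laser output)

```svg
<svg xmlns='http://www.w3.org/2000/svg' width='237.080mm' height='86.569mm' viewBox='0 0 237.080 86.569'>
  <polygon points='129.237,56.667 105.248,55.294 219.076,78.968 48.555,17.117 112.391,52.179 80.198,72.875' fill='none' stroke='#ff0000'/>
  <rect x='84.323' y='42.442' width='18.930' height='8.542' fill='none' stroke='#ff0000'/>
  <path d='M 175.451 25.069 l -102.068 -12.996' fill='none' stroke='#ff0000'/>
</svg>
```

1 u = 1 mm; y_m = 86.569 − y.

[1] `<polygon>` closed polygon, #ff0000→score S474 F1763: (129.237,29.902) → (105.248,31.275) → (219.076,7.601) → (48.555,69.452) → (112.391,34.390) → (80.198,13.694) → (129.237,29.902) (closed)

[2] `<rect>` rectangle, #ff0000→score S474 F1763: (84.323,44.127) → (103.253,44.127) → (103.253,35.585) → (84.323,35.585) → (84.323,44.127) (closed)

[3] `<path>` line segment, #ff0000→score S474 F1763: (175.451,61.500) → (73.383,74.496)

(Gcodetools for Inkscape — laser output)
G21
G90
G0 X129.237 Y29.902
M3 S474
G1 X105.248 Y31.275 F1763
G1 X219.076 Y7.601
G1 X48.555 Y69.452
G1 X112.391 Y34.390
G1 X80.198 Y13.694
G1 X129.237 Y29.902
M5
G0 X84.323 Y44.127
M3 S474
G1 X103.253 Y44.127 F1763
G1 X103.253 Y35.585
G1 X84.323 Y35.585
G1 X84.323 Y44.127
M5
G0 X175.451 Y61.500
M3 S474
G1 X73.383 Y74.496 F1763
M5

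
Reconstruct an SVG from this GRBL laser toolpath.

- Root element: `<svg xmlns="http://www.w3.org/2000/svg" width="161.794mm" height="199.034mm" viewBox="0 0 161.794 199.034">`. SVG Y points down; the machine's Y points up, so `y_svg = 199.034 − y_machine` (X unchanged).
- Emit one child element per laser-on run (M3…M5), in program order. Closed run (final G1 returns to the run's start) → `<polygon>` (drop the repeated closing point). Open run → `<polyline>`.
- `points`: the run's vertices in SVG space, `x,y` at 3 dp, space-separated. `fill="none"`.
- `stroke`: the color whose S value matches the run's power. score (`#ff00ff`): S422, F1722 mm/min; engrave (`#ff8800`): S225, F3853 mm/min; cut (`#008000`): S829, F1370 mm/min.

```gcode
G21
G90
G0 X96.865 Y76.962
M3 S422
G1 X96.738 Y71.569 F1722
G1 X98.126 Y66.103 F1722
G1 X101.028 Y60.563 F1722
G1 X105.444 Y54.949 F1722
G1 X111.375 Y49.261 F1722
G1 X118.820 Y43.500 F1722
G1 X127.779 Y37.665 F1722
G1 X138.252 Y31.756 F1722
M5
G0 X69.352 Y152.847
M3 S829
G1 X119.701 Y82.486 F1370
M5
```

<svg xmlns="http://www.w3.org/2000/svg" width="161.794mm" height="199.034mm" viewBox="0 0 161.794 199.034">
  <polyline points="96.865,122.072 96.738,127.465 98.126,132.931 101.028,138.471 105.444,144.085 111.375,149.773 118.820,155.534 127.779,161.369 138.252,167.278" fill="none" stroke="#ff00ff"/>
  <polyline points="69.352,46.187 119.701,116.548" fill="none" stroke="#008000"/>
</svg>

Machine Y-up, SVG Y-down with viewBox height 199.034, so y_svg = 199.034 − y_machine; X carries over.

Run 1: S422 ⇒ score layer `#ff00ff`. The run is open, so emit a `<polyline>` with points (Y-flipped): 96.865,122.072 96.738,127.465 98.126,132.931 101.028,138.471 105.444,144.085 111.375,149.773 118.820,155.534 127.779,161.369 138.252,167.278.

Run 2: power S829 maps to stroke `#008000` (cut). The run is open, so emit a `<polyline>` with points (Y-flipped): 69.352,46.187 119.701,116.548.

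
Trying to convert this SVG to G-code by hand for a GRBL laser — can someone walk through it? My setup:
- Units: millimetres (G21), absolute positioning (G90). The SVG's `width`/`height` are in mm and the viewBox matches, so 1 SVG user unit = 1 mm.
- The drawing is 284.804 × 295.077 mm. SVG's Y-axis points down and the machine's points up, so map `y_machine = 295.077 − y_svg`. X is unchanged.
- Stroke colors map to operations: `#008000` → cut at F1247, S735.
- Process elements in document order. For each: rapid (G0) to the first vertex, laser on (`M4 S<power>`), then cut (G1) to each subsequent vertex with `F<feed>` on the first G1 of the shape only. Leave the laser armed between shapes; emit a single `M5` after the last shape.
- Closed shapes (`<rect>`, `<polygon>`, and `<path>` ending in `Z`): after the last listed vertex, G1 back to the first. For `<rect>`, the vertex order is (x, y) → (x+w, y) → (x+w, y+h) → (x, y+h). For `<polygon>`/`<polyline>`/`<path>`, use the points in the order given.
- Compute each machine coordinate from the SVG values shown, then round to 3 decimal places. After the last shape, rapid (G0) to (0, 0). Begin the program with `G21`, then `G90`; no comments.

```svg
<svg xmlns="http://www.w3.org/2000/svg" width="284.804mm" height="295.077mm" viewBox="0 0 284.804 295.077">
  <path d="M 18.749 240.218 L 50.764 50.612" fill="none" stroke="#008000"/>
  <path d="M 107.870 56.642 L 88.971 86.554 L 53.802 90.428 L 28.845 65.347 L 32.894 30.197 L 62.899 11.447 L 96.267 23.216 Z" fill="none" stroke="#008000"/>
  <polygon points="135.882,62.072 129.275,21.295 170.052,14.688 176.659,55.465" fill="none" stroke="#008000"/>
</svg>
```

G21
G90
G0 X18.749 Y54.859
M4 S735
G1 X50.764 Y244.465 F1247
G0 X107.870 Y238.435
M4 S735
G1 X88.971 Y208.523 F1247
G1 X53.802 Y204.649
G1 X28.845 Y229.730
G1 X32.894 Y264.880
G1 X62.899 Y283.630
G1 X96.267 Y271.861
G1 X107.870 Y238.435
G0 X135.882 Y233.005
M4 S735
G1 X129.275 Y273.782 F1247
G1 X170.052 Y280.389
G1 X176.659 Y239.612
G1 X135.882 Y233.005
M5
G0 X0.000 Y0.000

viewBox `0 0 284.804 295.077` with mm width/height → 1 unit = 1 mm. Flip: y_m = 295.077 − y_svg.

**Shape 1** — `<path>` line segment, stroke `#008000` → cut (S735, F1247). Machine vertices: (18.749,54.859) → (50.764,244.465). Open path.

**Shape 2** — `<path>` regular polygon, stroke `#008000` → cut (S735, F1247). Machine vertices: (107.870,238.435) → (88.971,208.523) → (53.802,204.649) → (28.845,229.730) → (32.894,264.880) → (62.899,283.630) → (96.267,271.861) → (107.870,238.435). Closed: final G1 returns to the first vertex.

**Shape 3** — `<polygon>` regular polygon, stroke `#008000` → cut (S735, F1247). Machine vertices: (135.882,233.005) → (129.275,273.782) → (170.052,280.389) → (176.659,239.612) → (135.882,233.005). Closed: final G1 returns to the first vertex.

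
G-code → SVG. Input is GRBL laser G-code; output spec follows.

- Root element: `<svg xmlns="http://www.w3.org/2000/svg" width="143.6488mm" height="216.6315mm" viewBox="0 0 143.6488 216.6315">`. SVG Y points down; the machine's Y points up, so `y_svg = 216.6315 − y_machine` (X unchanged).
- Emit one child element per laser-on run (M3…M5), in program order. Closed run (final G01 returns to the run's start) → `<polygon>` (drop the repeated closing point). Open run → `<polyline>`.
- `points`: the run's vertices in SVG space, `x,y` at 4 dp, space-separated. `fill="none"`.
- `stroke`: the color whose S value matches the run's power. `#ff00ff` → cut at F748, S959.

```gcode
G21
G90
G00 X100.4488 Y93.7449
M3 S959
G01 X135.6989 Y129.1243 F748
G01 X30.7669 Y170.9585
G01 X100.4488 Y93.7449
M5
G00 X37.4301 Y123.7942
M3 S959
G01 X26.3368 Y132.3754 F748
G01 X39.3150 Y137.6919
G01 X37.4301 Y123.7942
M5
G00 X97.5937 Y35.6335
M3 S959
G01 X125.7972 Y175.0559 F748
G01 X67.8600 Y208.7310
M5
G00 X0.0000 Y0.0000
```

<svg xmlns="http://www.w3.org/2000/svg" width="143.6488mm" height="216.6315mm" viewBox="0 0 143.6488 216.6315">
  <polygon points="100.4488,122.8866 135.6989,87.5072 30.7669,45.6730" fill="none" stroke="#ff00ff"/>
  <polygon points="37.4301,92.8373 26.3368,84.2561 39.3150,78.9396" fill="none" stroke="#ff00ff"/>
  <polyline points="97.5937,180.9980 125.7972,41.5756 67.8600,7.9005" fill="none" stroke="#ff00ff"/>
</svg>

Each laser-on run becomes one SVG element. Flip Y back into SVG space with y_svg = 216.6315 − y_machine. Every run uses S959, so all elements get stroke `#ff00ff` (cut).

Run 1: The run returns to its start, so emit a `<polygon>` with points (Y-flipped): 100.4488,122.8866 135.6989,87.5072 30.7669,45.6730.

Run 2: The run returns to its start, so emit a `<polygon>` with points (Y-flipped): 37.4301,92.8373 26.3368,84.2561 39.3150,78.9396.

Run 3: The run is open, so emit a `<polyline>` with points (Y-flipped): 97.5937,180.9980 125.7972,41.5756 67.8600,7.9005.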